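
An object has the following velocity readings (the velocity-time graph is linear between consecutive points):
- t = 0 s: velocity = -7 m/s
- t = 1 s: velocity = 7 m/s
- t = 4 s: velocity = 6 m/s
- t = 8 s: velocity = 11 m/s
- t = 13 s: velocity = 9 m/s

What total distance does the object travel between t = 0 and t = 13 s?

Distance (not displacement) is the total path length: add the absolute areas under v-t.
0–1 s: v = 0 at t = 0.5 s; triangle areas 1.75 + 1.75 = 3.5 m
1–4 s: |½(7 + 6)(3)| = 19.5 m
4–8 s: |½(6 + 11)(4)| = 34 m
8–13 s: |½(11 + 9)(5)| = 50 m
Total distance = 107 m

107 m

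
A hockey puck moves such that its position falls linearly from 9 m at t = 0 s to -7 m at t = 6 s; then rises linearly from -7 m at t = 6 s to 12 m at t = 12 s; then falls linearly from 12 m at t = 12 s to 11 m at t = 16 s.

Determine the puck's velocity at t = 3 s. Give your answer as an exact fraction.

Velocity is the slope of the x-t graph on 0–6 s: (-7 − 9)/(6 − 0) = -8/3 m/s.

-8/3 m/s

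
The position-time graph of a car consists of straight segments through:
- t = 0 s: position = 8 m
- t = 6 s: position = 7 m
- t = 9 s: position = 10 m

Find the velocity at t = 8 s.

1 m/s

Velocity is the slope of the x-t graph on 6–9 s: (10 − 7)/(9 − 6) = 1 m/s.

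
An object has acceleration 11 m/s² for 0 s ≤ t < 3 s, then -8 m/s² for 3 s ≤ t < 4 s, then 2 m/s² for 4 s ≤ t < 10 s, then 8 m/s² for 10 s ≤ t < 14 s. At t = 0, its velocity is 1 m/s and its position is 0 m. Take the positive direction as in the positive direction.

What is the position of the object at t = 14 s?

On each constant-a segment, Δv = aΔt and Δx = v₀Δt + ½aΔt²; chain segment to segment.
0–3 s: v starts 1 m/s; Δx = 1·3 + ½·11·3² = 52.5 m; v ends 34 m/s.
3–4 s: v starts 34 m/s; Δx = 34·1 + ½·-8·1² = 30 m; v ends 26 m/s.
4–10 s: v starts 26 m/s; Δx = 26·6 + ½·2·6² = 192 m; v ends 38 m/s.
10–14 s: v starts 38 m/s; Δx = 38·4 + ½·8·4² = 216 m; v ends 70 m/s.
x(14) = 0 + Σ Δx = 490.5 m.

490.5 m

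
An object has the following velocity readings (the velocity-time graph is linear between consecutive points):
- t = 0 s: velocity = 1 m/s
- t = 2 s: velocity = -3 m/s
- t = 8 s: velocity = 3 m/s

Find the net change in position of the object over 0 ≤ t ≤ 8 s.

-2 m

Net displacement equals the area under the velocity-time graph (areas below the axis count negative).
0–2 s: ½(1 + -3)(2) = -2 m
2–8 s: ½(-3 + 3)(6) = 0 m
Net displacement = -2 m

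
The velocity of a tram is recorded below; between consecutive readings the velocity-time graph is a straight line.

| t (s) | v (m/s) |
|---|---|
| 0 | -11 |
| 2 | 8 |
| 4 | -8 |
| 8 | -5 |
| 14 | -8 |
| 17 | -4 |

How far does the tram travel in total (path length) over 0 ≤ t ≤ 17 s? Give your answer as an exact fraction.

1914/19 m

Total distance travelled is ∫|v| dt — sum the magnitudes of each area piece.
0–2 s: v = 0 at t = 22/19 s; triangle areas 121/19 + 64/19 = 185/19 m
2–4 s: v = 0 at t = 3 s; triangle areas 4 + 4 = 8 m
4–8 s: |½(-8 + -5)(4)| = 26 m
8–14 s: |½(-5 + -8)(6)| = 39 m
14–17 s: |½(-8 + -4)(3)| = 18 m
Total distance = 1914/19 m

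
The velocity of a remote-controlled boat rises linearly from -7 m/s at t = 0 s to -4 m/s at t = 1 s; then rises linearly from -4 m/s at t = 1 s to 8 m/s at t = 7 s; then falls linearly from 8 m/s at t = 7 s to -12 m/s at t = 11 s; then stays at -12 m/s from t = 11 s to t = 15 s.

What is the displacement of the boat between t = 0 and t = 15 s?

Displacement is the signed area under the v-t curve.
0–1 s: ½(-7 + -4)(1) = -5.5 m
1–7 s: ½(-4 + 8)(6) = 12 m
7–11 s: ½(8 + -12)(4) = -8 m
11–15 s: -12 × 4 = -48 m
Net displacement = -49.5 m

-49.5 m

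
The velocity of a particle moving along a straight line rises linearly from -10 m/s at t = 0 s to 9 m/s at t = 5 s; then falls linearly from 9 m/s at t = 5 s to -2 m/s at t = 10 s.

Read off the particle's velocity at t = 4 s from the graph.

On 0–5 s the graph is linear from -10 to 9 m/s: v(4) = -10 + (9 − -10)·(4 − 0)/(5 − 0) = 5.2 m/s.

5.2 m/s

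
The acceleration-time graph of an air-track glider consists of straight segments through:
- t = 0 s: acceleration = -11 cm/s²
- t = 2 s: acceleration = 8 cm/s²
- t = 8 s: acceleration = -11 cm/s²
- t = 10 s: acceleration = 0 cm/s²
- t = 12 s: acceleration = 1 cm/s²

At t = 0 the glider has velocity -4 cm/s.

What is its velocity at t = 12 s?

-26 cm/s

Δv equals the area under the a-t graph; then v = v₀ + Δv.
0–2 s: ½(-11 + 8)(2) = -3 cm/s
2–8 s: ½(8 + -11)(6) = -9 cm/s
8–10 s: ½(-11 + 0)(2) = -11 cm/s
10–12 s: ½(0 + 1)(2) = 1 cm/s
Δv = -22 cm/s, so v(12) = -4 + (-22) = -26 cm/s.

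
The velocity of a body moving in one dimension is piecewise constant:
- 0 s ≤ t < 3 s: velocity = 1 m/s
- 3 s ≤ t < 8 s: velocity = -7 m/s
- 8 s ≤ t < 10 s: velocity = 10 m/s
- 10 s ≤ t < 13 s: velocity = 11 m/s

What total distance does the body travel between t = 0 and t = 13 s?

Total distance travelled is ∫|v| dt — sum the magnitudes of each area piece.
0–3 s: |1| × 3 = 3 m
3–8 s: |-7| × 5 = 35 m
8–10 s: |10| × 2 = 20 m
10–13 s: |11| × 3 = 33 m
Total distance = 91 m

91 m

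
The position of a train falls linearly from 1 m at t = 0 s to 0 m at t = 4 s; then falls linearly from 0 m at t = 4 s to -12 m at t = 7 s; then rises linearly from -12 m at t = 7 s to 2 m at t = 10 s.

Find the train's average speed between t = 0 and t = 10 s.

Average speed = (total path length)/(elapsed time); on a piecewise-linear x-t graph the path length is Σ|Δx|.
0–4 s: |Δx| = |0 − 1| = 1 m
4–7 s: |Δx| = |-12 − 0| = 12 m
7–10 s: |Δx| = |2 − -12| = 14 m
Total path = 27 m; average speed = 27/10 = 2.7 m/s.

2.7 m/s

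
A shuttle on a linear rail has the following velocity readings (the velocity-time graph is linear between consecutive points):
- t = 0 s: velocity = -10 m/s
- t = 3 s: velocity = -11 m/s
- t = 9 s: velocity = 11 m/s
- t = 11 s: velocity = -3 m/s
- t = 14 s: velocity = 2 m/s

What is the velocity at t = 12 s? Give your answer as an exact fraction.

-4/3 m/s

On 11–14 s the graph is linear from -3 to 2 m/s: v(12) = -3 + (2 − -3)·(12 − 11)/(14 − 11) = -4/3 m/s.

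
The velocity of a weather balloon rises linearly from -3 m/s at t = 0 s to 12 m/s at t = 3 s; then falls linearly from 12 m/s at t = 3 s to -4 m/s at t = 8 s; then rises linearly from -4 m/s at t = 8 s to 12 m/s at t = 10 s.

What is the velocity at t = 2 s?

On 0–3 s the graph is linear from -3 to 12 m/s: v(2) = -3 + (12 − -3)·(2 − 0)/(3 − 0) = 7 m/s.

7 m/s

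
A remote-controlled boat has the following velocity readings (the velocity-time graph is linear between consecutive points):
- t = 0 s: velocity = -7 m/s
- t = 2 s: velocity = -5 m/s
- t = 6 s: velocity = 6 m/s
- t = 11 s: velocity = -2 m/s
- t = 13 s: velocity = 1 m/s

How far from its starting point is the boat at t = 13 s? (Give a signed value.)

-1 m

Net displacement equals the area under the velocity-time graph (areas below the axis count negative).
0–2 s: ½(-7 + -5)(2) = -12 m
2–6 s: ½(-5 + 6)(4) = 2 m
6–11 s: ½(6 + -2)(5) = 10 m
11–13 s: ½(-2 + 1)(2) = -1 m
Net displacement = -1 m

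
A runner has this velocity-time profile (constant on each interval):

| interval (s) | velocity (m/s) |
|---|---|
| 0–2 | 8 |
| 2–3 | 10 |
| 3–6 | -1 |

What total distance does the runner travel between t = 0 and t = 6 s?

29 m

Total distance travelled is ∫|v| dt — sum the magnitudes of each area piece.
0–2 s: |8| × 2 = 16 m
2–3 s: |10| × 1 = 10 m
3–6 s: |-1| × 3 = 3 m
Total distance = 29 m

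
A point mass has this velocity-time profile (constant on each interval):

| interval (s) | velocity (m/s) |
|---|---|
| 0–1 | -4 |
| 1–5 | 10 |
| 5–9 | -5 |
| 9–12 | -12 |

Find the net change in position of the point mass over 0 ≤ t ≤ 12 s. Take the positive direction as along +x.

Displacement is the signed area under the v-t curve.
0–1 s: -4 × 1 = -4 m
1–5 s: 10 × 4 = 40 m
5–9 s: -5 × 4 = -20 m
9–12 s: -12 × 3 = -36 m
Net displacement = -20 m

-20 m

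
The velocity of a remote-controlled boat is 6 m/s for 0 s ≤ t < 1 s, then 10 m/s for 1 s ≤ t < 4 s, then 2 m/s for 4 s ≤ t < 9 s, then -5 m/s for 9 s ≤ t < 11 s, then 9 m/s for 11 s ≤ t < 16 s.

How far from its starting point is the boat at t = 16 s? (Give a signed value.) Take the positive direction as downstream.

Displacement is the signed area under the v-t curve.
0–1 s: 6 × 1 = 6 m
1–4 s: 10 × 3 = 30 m
4–9 s: 2 × 5 = 10 m
9–11 s: -5 × 2 = -10 m
11–16 s: 9 × 5 = 45 m
Net displacement = 81 m

81 m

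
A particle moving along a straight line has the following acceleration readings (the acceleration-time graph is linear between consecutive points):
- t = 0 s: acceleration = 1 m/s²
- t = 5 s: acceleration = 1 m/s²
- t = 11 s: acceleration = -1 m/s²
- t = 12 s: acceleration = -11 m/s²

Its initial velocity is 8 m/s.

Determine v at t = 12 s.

7 m/s

Δv equals the area under the a-t graph; then v = v₀ + Δv.
0–5 s: 1 × 5 = 5 m/s
5–11 s: ½(1 + -1)(6) = 0 m/s
11–12 s: ½(-1 + -11)(1) = -6 m/s
Δv = -1 m/s, so v(12) = 8 + (-1) = 7 m/s.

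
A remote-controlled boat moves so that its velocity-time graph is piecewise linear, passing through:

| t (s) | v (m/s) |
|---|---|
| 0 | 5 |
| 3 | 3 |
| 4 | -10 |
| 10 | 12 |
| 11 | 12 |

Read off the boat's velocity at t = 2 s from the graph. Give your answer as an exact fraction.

11/3 m/s

On 0–3 s the graph is linear from 5 to 3 m/s: v(2) = 5 + (3 − 5)·(2 − 0)/(3 − 0) = 11/3 m/s.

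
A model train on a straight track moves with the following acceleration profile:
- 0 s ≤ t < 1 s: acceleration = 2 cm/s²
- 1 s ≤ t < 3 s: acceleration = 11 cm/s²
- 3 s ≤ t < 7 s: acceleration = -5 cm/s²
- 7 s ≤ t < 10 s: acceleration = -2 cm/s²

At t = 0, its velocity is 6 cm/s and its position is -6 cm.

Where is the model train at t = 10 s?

On each constant-a segment, Δv = aΔt and Δx = v₀Δt + ½aΔt²; chain segment to segment.
0–1 s: v starts 6 cm/s; Δx = 6·1 + ½·2·1² = 7 cm; v ends 8 cm/s.
1–3 s: v starts 8 cm/s; Δx = 8·2 + ½·11·2² = 38 cm; v ends 30 cm/s.
3–7 s: v starts 30 cm/s; Δx = 30·4 + ½·-5·4² = 80 cm; v ends 10 cm/s.
7–10 s: v starts 10 cm/s; Δx = 10·3 + ½·-2·3² = 21 cm; v ends 4 cm/s.
x(10) = -6 + Σ Δx = 140 cm.

140 cm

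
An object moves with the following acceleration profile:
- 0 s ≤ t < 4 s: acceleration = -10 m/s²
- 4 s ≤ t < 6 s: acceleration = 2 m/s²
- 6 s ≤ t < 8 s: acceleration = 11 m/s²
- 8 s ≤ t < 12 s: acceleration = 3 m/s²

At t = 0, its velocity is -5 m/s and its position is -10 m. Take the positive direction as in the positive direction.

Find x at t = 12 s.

On each constant-a segment, Δv = aΔt and Δx = v₀Δt + ½aΔt²; chain segment to segment.
0–4 s: v starts -5 m/s; Δx = -5·4 + ½·-10·4² = -100 m; v ends -45 m/s.
4–6 s: v starts -45 m/s; Δx = -45·2 + ½·2·2² = -86 m; v ends -41 m/s.
6–8 s: v starts -41 m/s; Δx = -41·2 + ½·11·2² = -60 m; v ends -19 m/s.
8–12 s: v starts -19 m/s; Δx = -19·4 + ½·3·4² = -52 m; v ends -7 m/s.
x(12) = -10 + Σ Δx = -308 m.

-308 m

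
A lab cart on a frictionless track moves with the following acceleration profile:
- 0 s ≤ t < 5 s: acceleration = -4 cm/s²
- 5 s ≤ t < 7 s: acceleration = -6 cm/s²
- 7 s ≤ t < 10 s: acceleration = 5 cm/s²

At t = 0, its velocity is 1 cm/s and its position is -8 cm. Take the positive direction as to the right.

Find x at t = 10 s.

On each constant-a segment, Δv = aΔt and Δx = v₀Δt + ½aΔt²; chain segment to segment.
0–5 s: v starts 1 cm/s; Δx = 1·5 + ½·-4·5² = -45 cm; v ends -19 cm/s.
5–7 s: v starts -19 cm/s; Δx = -19·2 + ½·-6·2² = -50 cm; v ends -31 cm/s.
7–10 s: v starts -31 cm/s; Δx = -31·3 + ½·5·3² = -70.5 cm; v ends -16 cm/s.
x(10) = -8 + Σ Δx = -173.5 cm.

-173.5 cm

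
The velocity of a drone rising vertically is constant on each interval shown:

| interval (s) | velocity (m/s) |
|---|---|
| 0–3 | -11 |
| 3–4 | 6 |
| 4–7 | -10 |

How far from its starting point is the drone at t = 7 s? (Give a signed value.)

-57 m

Net displacement equals the area under the velocity-time graph (areas below the axis count negative).
0–3 s: -11 × 3 = -33 m
3–4 s: 6 × 1 = 6 m
4–7 s: -10 × 3 = -30 m
Net displacement = -57 m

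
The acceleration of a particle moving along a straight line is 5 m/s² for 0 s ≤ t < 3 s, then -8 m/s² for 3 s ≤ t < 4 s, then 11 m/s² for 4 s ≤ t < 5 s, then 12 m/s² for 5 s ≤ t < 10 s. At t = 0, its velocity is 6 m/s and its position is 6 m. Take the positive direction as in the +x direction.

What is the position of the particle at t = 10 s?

On each constant-a segment, Δv = aΔt and Δx = v₀Δt + ½aΔt²; chain segment to segment.
0–3 s: v starts 6 m/s; Δx = 6·3 + ½·5·3² = 40.5 m; v ends 21 m/s.
3–4 s: v starts 21 m/s; Δx = 21·1 + ½·-8·1² = 17 m; v ends 13 m/s.
4–5 s: v starts 13 m/s; Δx = 13·1 + ½·11·1² = 18.5 m; v ends 24 m/s.
5–10 s: v starts 24 m/s; Δx = 24·5 + ½·12·5² = 270 m; v ends 84 m/s.
x(10) = 6 + Σ Δx = 352 m.

352 m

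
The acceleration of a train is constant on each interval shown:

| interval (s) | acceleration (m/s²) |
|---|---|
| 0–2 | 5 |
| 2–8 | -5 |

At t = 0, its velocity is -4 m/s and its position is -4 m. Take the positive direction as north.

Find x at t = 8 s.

-56 m

On each constant-a segment, Δv = aΔt and Δx = v₀Δt + ½aΔt²; chain segment to segment.
0–2 s: v starts -4 m/s; Δx = -4·2 + ½·5·2² = 2 m; v ends 6 m/s.
2–8 s: v starts 6 m/s; Δx = 6·6 + ½·-5·6² = -54 m; v ends -24 m/s.
x(8) = -4 + Σ Δx = -56 m.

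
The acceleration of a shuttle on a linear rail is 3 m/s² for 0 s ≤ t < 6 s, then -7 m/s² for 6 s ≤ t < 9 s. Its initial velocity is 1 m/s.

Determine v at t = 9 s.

Δv equals the area under the a-t graph; then v = v₀ + Δv.
0–6 s: 3 × 6 = 18 m/s
6–9 s: -7 × 3 = -21 m/s
Δv = -3 m/s, so v(9) = 1 + (-3) = -2 m/s.

-2 m/s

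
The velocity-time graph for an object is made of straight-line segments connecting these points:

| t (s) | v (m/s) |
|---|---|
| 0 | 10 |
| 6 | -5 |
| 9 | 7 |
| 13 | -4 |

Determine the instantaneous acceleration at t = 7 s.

4 m/s²

Acceleration is the slope of the v-t graph on 6–9 s: (7 − -5)/(9 − 6) = 4 m/s².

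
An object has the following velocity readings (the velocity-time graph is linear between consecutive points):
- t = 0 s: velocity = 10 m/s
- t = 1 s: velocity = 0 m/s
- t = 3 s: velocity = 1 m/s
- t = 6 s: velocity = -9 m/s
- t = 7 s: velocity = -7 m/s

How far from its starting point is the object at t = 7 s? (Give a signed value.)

Displacement is the signed area under the v-t curve.
0–1 s: ½(10 + 0)(1) = 5 m
1–3 s: ½(0 + 1)(2) = 1 m
3–6 s: ½(1 + -9)(3) = -12 m
6–7 s: ½(-9 + -7)(1) = -8 m
Net displacement = -14 m

-14 m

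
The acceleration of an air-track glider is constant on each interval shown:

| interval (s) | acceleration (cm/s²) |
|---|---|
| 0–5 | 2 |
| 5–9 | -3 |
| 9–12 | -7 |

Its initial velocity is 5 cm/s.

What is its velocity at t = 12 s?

Δv equals the area under the a-t graph; then v = v₀ + Δv.
0–5 s: 2 × 5 = 10 cm/s
5–9 s: -3 × 4 = -12 cm/s
9–12 s: -7 × 3 = -21 cm/s
Δv = -23 cm/s, so v(12) = 5 + (-23) = -18 cm/s.

-18 cm/s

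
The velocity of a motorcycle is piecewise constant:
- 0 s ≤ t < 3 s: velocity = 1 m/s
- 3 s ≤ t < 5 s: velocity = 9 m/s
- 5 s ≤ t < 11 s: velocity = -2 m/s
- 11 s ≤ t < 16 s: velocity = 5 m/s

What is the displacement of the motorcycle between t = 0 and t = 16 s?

34 m

Net displacement equals the area under the velocity-time graph (areas below the axis count negative).
0–3 s: 1 × 3 = 3 m
3–5 s: 9 × 2 = 18 m
5–11 s: -2 × 6 = -12 m
11–16 s: 5 × 5 = 25 m
Net displacement = 34 m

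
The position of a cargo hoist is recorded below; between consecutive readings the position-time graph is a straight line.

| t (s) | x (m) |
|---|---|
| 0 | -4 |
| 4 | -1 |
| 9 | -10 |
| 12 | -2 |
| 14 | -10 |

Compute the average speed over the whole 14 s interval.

Average speed = (total path length)/(elapsed time); on a piecewise-linear x-t graph the path length is Σ|Δx|.
0–4 s: |Δx| = |-1 − -4| = 3 m
4–9 s: |Δx| = |-10 − -1| = 9 m
9–12 s: |Δx| = |-2 − -10| = 8 m
12–14 s: |Δx| = |-10 − -2| = 8 m
Total path = 28 m; average speed = 28/14 = 2 m/s.

2 m/s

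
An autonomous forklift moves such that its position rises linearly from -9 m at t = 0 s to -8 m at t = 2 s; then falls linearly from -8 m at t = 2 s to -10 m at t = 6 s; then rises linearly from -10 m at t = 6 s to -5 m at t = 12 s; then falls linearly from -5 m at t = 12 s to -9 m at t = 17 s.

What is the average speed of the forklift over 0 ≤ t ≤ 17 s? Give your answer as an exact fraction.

12/17 m/s

Average speed = (total path length)/(elapsed time); on a piecewise-linear x-t graph the path length is Σ|Δx|.
0–2 s: |Δx| = |-8 − -9| = 1 m
2–6 s: |Δx| = |-10 − -8| = 2 m
6–12 s: |Δx| = |-5 − -10| = 5 m
12–17 s: |Δx| = |-9 − -5| = 4 m
Total path = 12 m; average speed = 12/17 = 12/17 m/s.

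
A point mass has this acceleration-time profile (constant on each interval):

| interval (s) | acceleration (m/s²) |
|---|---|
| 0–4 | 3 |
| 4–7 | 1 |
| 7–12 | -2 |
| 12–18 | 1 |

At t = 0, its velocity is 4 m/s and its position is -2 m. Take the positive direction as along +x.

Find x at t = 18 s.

On each constant-a segment, Δv = aΔt and Δx = v₀Δt + ½aΔt²; chain segment to segment.
0–4 s: v starts 4 m/s; Δx = 4·4 + ½·3·4² = 40 m; v ends 16 m/s.
4–7 s: v starts 16 m/s; Δx = 16·3 + ½·1·3² = 52.5 m; v ends 19 m/s.
7–12 s: v starts 19 m/s; Δx = 19·5 + ½·-2·5² = 70 m; v ends 9 m/s.
12–18 s: v starts 9 m/s; Δx = 9·6 + ½·1·6² = 72 m; v ends 15 m/s.
x(18) = -2 + Σ Δx = 232.5 m.

232.5 m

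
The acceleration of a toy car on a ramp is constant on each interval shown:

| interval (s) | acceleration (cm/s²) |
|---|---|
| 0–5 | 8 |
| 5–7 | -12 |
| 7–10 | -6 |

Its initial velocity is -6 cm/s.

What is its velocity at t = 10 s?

Δv equals the area under the a-t graph; then v = v₀ + Δv.
0–5 s: 8 × 5 = 40 cm/s
5–7 s: -12 × 2 = -24 cm/s
7–10 s: -6 × 3 = -18 cm/s
Δv = -2 cm/s, so v(10) = -6 + (-2) = -8 cm/s.

-8 cm/s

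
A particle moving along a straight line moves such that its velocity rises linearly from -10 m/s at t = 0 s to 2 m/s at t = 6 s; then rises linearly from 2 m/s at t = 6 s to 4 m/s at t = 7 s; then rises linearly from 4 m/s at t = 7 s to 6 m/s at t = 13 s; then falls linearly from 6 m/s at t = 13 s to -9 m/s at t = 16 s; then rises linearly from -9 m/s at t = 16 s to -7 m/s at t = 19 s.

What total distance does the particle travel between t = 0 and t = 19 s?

94.7 m

Total distance travelled is ∫|v| dt — sum the magnitudes of each area piece.
0–6 s: v = 0 at t = 5 s; triangle areas 25 + 1 = 26 m
6–7 s: |½(2 + 4)(1)| = 3 m
7–13 s: |½(4 + 6)(6)| = 30 m
13–16 s: v = 0 at t = 14.2 s; triangle areas 3.6 + 8.1 = 11.7 m
16–19 s: |½(-9 + -7)(3)| = 24 m
Total distance = 94.7 m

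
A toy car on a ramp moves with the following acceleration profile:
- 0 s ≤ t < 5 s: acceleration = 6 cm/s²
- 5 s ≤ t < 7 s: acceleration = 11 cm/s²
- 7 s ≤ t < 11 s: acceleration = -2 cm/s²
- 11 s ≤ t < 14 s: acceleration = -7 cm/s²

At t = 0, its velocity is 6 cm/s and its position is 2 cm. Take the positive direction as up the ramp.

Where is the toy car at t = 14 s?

535.5 cm

On each constant-a segment, Δv = aΔt and Δx = v₀Δt + ½aΔt²; chain segment to segment.
0–5 s: v starts 6 cm/s; Δx = 6·5 + ½·6·5² = 105 cm; v ends 36 cm/s.
5–7 s: v starts 36 cm/s; Δx = 36·2 + ½·11·2² = 94 cm; v ends 58 cm/s.
7–11 s: v starts 58 cm/s; Δx = 58·4 + ½·-2·4² = 216 cm; v ends 50 cm/s.
11–14 s: v starts 50 cm/s; Δx = 50·3 + ½·-7·3² = 118.5 cm; v ends 29 cm/s.
x(14) = 2 + Σ Δx = 535.5 cm.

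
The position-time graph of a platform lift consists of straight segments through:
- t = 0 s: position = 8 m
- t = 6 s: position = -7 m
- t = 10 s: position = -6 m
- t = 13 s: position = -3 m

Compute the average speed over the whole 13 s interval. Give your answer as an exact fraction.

Average speed = (total path length)/(elapsed time); on a piecewise-linear x-t graph the path length is Σ|Δx|.
0–6 s: |Δx| = |-7 − 8| = 15 m
6–10 s: |Δx| = |-6 − -7| = 1 m
10–13 s: |Δx| = |-3 − -6| = 3 m
Total path = 19 m; average speed = 19/13 = 19/13 m/s.

19/13 m/s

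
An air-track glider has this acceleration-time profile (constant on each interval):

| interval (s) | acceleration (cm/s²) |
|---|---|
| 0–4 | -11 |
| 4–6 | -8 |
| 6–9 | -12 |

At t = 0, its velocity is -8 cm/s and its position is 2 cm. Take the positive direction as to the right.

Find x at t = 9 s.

-496 cm

On each constant-a segment, Δv = aΔt and Δx = v₀Δt + ½aΔt²; chain segment to segment.
0–4 s: v starts -8 cm/s; Δx = -8·4 + ½·-11·4² = -120 cm; v ends -52 cm/s.
4–6 s: v starts -52 cm/s; Δx = -52·2 + ½·-8·2² = -120 cm; v ends -68 cm/s.
6–9 s: v starts -68 cm/s; Δx = -68·3 + ½·-12·3² = -258 cm; v ends -104 cm/s.
x(9) = 2 + Σ Δx = -496 cm.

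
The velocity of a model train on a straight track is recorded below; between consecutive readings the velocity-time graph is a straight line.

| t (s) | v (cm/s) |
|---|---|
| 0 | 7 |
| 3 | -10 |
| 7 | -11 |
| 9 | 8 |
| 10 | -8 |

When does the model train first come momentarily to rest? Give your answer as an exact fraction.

t = 21/17 s

v changes sign on 0–3 s (from 7 to -10); the graph is linear there, so v = 0 at t = 0 + (-7)·(3 − 0)/(-10 − 7) = 21/17 s.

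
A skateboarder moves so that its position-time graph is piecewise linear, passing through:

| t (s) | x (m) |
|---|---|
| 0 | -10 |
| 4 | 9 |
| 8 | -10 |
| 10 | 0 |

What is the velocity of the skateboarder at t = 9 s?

Velocity is the slope of the x-t graph on 8–10 s: (0 − -10)/(10 − 8) = 5 m/s.

5 m/s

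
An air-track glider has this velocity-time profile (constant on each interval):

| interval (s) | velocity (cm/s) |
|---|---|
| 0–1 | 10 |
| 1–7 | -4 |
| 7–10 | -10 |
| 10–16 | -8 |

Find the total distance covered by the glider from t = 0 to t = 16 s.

Total distance travelled is ∫|v| dt — sum the magnitudes of each area piece.
0–1 s: |10| × 1 = 10 cm
1–7 s: |-4| × 6 = 24 cm
7–10 s: |-10| × 3 = 30 cm
10–16 s: |-8| × 6 = 48 cm
Total distance = 112 cm

112 cm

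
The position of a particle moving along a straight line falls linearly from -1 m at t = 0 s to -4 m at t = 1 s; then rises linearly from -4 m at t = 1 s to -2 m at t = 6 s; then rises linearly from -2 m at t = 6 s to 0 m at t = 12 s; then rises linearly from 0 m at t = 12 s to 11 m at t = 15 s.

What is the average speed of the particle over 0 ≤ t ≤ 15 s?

Average speed = (total path length)/(elapsed time); on a piecewise-linear x-t graph the path length is Σ|Δx|.
0–1 s: |Δx| = |-4 − -1| = 3 m
1–6 s: |Δx| = |-2 − -4| = 2 m
6–12 s: |Δx| = |0 − -2| = 2 m
12–15 s: |Δx| = |11 − 0| = 11 m
Total path = 18 m; average speed = 18/15 = 1.2 m/s.

1.2 m/s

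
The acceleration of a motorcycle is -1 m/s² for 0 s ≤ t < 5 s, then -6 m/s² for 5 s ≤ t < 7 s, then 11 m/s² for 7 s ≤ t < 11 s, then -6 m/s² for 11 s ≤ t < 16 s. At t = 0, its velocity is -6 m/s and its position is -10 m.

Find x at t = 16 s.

-60.5 m

On each constant-a segment, Δv = aΔt and Δx = v₀Δt + ½aΔt²; chain segment to segment.
0–5 s: v starts -6 m/s; Δx = -6·5 + ½·-1·5² = -42.5 m; v ends -11 m/s.
5–7 s: v starts -11 m/s; Δx = -11·2 + ½·-6·2² = -34 m; v ends -23 m/s.
7–11 s: v starts -23 m/s; Δx = -23·4 + ½·11·4² = -4 m; v ends 21 m/s.
11–16 s: v starts 21 m/s; Δx = 21·5 + ½·-6·5² = 30 m; v ends -9 m/s.
x(16) = -10 + Σ Δx = -60.5 m.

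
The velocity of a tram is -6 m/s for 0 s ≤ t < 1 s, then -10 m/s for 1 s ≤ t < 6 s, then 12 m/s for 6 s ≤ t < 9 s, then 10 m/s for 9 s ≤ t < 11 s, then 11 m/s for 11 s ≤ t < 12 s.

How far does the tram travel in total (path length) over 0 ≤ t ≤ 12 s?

123 m

Total distance travelled is ∫|v| dt — sum the magnitudes of each area piece.
0–1 s: |-6| × 1 = 6 m
1–6 s: |-10| × 5 = 50 m
6–9 s: |12| × 3 = 36 m
9–11 s: |10| × 2 = 20 m
11–12 s: |11| × 1 = 11 m
Total distance = 123 m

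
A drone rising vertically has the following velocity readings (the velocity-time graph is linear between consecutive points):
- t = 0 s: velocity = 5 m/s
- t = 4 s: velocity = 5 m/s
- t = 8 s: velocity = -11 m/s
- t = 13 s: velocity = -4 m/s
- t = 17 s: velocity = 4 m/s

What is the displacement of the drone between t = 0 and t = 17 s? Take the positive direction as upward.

-29.5 m

Net displacement equals the area under the velocity-time graph (areas below the axis count negative).
0–4 s: 5 × 4 = 20 m
4–8 s: ½(5 + -11)(4) = -12 m
8–13 s: ½(-11 + -4)(5) = -37.5 m
13–17 s: ½(-4 + 4)(4) = 0 m
Net displacement = -29.5 m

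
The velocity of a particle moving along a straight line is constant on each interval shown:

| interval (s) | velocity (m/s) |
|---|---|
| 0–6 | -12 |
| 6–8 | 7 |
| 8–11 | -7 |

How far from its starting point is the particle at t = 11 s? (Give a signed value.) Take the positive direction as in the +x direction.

-79 m

Displacement is the signed area under the v-t curve.
0–6 s: -12 × 6 = -72 m
6–8 s: 7 × 2 = 14 m
8–11 s: -7 × 3 = -21 m
Net displacement = -79 m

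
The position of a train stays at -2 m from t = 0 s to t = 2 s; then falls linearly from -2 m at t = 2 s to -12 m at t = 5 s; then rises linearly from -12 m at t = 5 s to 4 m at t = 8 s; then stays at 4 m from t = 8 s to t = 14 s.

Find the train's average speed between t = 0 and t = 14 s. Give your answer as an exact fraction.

Average speed = (total path length)/(elapsed time); on a piecewise-linear x-t graph the path length is Σ|Δx|.
0–2 s: |Δx| = |-2 − -2| = 0 m
2–5 s: |Δx| = |-12 − -2| = 10 m
5–8 s: |Δx| = |4 − -12| = 16 m
8–14 s: |Δx| = |4 − 4| = 0 m
Total path = 26 m; average speed = 26/14 = 13/7 m/s.

13/7 m/s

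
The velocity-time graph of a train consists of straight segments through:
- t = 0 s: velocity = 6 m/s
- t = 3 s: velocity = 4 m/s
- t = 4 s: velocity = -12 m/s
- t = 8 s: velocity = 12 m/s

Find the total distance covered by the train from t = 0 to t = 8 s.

44 m

Total distance travelled is ∫|v| dt — sum the magnitudes of each area piece.
0–3 s: |½(6 + 4)(3)| = 15 m
3–4 s: v = 0 at t = 3.25 s; triangle areas 0.5 + 4.5 = 5 m
4–8 s: v = 0 at t = 6 s; triangle areas 12 + 12 = 24 m
Total distance = 44 m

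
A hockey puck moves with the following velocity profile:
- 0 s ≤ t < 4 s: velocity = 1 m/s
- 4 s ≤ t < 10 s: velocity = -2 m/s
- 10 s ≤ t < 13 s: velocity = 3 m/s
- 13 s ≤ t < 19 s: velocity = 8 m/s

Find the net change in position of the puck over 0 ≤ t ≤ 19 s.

Net displacement equals the area under the velocity-time graph (areas below the axis count negative).
0–4 s: 1 × 4 = 4 m
4–10 s: -2 × 6 = -12 m
10–13 s: 3 × 3 = 9 m
13–19 s: 8 × 6 = 48 m
Net displacement = 49 m

49 m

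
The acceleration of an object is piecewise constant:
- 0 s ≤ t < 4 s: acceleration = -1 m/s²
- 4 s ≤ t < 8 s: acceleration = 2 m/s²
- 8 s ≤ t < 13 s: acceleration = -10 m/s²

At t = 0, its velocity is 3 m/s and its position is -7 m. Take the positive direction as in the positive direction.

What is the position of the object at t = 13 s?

-81 m

On each constant-a segment, Δv = aΔt and Δx = v₀Δt + ½aΔt²; chain segment to segment.
0–4 s: v starts 3 m/s; Δx = 3·4 + ½·-1·4² = 4 m; v ends -1 m/s.
4–8 s: v starts -1 m/s; Δx = -1·4 + ½·2·4² = 12 m; v ends 7 m/s.
8–13 s: v starts 7 m/s; Δx = 7·5 + ½·-10·5² = -90 m; v ends -43 m/s.
x(13) = -7 + Σ Δx = -81 m.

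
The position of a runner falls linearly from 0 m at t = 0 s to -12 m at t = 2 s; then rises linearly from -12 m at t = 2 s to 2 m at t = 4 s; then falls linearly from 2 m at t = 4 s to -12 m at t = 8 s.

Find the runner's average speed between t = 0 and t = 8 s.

5 m/s

Average speed = (total path length)/(elapsed time); on a piecewise-linear x-t graph the path length is Σ|Δx|.
0–2 s: |Δx| = |-12 − 0| = 12 m
2–4 s: |Δx| = |2 − -12| = 14 m
4–8 s: |Δx| = |-12 − 2| = 14 m
Total path = 40 m; average speed = 40/8 = 5 m/s.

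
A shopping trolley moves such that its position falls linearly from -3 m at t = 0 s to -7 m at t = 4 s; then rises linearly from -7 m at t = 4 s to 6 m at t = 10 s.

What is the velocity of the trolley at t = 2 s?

-1 m/s

Velocity is the slope of the x-t graph on 0–4 s: (-7 − -3)/(4 − 0) = -1 m/s.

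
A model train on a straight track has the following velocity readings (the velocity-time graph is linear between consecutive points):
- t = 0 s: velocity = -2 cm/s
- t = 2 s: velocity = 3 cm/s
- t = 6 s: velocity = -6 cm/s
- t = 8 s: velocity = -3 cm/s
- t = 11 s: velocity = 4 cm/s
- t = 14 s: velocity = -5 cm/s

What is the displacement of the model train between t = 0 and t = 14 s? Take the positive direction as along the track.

Displacement is the signed area under the v-t curve.
0–2 s: ½(-2 + 3)(2) = 1 cm
2–6 s: ½(3 + -6)(4) = -6 cm
6–8 s: ½(-6 + -3)(2) = -9 cm
8–11 s: ½(-3 + 4)(3) = 1.5 cm
11–14 s: ½(4 + -5)(3) = -1.5 cm
Net displacement = -14 cm

-14 cm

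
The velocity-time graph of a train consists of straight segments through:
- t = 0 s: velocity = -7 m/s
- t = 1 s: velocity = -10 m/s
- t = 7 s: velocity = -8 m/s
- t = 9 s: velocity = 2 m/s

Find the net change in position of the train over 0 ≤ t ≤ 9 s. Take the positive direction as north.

Displacement is the signed area under the v-t curve.
0–1 s: ½(-7 + -10)(1) = -8.5 m
1–7 s: ½(-10 + -8)(6) = -54 m
7–9 s: ½(-8 + 2)(2) = -6 m
Net displacement = -68.5 m

-68.5 m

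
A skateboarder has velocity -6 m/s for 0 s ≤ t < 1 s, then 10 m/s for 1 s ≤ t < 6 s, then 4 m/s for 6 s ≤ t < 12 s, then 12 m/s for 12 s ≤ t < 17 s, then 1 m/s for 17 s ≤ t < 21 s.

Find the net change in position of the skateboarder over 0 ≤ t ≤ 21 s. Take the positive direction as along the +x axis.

132 m

Displacement is the signed area under the v-t curve.
0–1 s: -6 × 1 = -6 m
1–6 s: 10 × 5 = 50 m
6–12 s: 4 × 6 = 24 m
12–17 s: 12 × 5 = 60 m
17–21 s: 1 × 4 = 4 m
Net displacement = 132 m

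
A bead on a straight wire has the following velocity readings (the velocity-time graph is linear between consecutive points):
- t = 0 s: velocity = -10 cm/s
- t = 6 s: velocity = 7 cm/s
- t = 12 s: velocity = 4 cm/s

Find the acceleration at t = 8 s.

Acceleration is the slope of the v-t graph on 6–12 s: (4 − 7)/(12 − 6) = -0.5 cm/s².

-0.5 cm/s²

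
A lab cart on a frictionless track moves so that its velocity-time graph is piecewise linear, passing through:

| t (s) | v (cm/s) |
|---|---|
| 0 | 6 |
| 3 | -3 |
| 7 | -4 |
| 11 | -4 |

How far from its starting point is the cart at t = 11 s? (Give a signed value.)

-25.5 cm

Displacement is the signed area under the v-t curve.
0–3 s: ½(6 + -3)(3) = 4.5 cm
3–7 s: ½(-3 + -4)(4) = -14 cm
7–11 s: -4 × 4 = -16 cm
Net displacement = -25.5 cm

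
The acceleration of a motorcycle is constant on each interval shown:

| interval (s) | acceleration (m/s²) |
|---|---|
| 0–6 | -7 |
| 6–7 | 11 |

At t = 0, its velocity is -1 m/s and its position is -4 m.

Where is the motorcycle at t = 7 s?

-173.5 m

On each constant-a segment, Δv = aΔt and Δx = v₀Δt + ½aΔt²; chain segment to segment.
0–6 s: v starts -1 m/s; Δx = -1·6 + ½·-7·6² = -132 m; v ends -43 m/s.
6–7 s: v starts -43 m/s; Δx = -43·1 + ½·11·1² = -37.5 m; v ends -32 m/s.
x(7) = -4 + Σ Δx = -173.5 m.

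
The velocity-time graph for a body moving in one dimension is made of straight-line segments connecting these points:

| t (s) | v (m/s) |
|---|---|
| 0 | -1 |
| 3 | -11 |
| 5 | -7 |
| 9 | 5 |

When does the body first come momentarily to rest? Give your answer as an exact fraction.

t = 22/3 s

v changes sign on 5–9 s (from -7 to 5); the graph is linear there, so v = 0 at t = 5 + (7)·(9 − 5)/(5 − -7) = 22/3 s.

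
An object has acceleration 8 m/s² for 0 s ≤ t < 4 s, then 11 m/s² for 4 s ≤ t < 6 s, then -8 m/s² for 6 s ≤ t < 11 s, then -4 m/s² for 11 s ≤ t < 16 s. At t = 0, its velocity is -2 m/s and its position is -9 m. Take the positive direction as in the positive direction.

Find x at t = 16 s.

299 m

On each constant-a segment, Δv = aΔt and Δx = v₀Δt + ½aΔt²; chain segment to segment.
0–4 s: v starts -2 m/s; Δx = -2·4 + ½·8·4² = 56 m; v ends 30 m/s.
4–6 s: v starts 30 m/s; Δx = 30·2 + ½·11·2² = 82 m; v ends 52 m/s.
6–11 s: v starts 52 m/s; Δx = 52·5 + ½·-8·5² = 160 m; v ends 12 m/s.
11–16 s: v starts 12 m/s; Δx = 12·5 + ½·-4·5² = 10 m; v ends -8 m/s.
x(16) = -9 + Σ Δx = 299 m.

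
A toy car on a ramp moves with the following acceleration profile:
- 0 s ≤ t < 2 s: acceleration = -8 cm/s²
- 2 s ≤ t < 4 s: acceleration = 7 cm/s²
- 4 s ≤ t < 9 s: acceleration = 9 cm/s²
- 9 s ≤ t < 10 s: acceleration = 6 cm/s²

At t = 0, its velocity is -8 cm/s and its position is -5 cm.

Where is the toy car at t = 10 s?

29.5 cm

On each constant-a segment, Δv = aΔt and Δx = v₀Δt + ½aΔt²; chain segment to segment.
0–2 s: v starts -8 cm/s; Δx = -8·2 + ½·-8·2² = -32 cm; v ends -24 cm/s.
2–4 s: v starts -24 cm/s; Δx = -24·2 + ½·7·2² = -34 cm; v ends -10 cm/s.
4–9 s: v starts -10 cm/s; Δx = -10·5 + ½·9·5² = 62.5 cm; v ends 35 cm/s.
9–10 s: v starts 35 cm/s; Δx = 35·1 + ½·6·1² = 38 cm; v ends 41 cm/s.
x(10) = -5 + Σ Δx = 29.5 cm.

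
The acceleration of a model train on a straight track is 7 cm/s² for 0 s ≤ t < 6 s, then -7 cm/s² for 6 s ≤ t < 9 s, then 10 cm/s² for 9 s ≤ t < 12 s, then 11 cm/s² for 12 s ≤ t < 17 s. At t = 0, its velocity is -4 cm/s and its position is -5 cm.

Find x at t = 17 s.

648 cm

On each constant-a segment, Δv = aΔt and Δx = v₀Δt + ½aΔt²; chain segment to segment.
0–6 s: v starts -4 cm/s; Δx = -4·6 + ½·7·6² = 102 cm; v ends 38 cm/s.
6–9 s: v starts 38 cm/s; Δx = 38·3 + ½·-7·3² = 82.5 cm; v ends 17 cm/s.
9–12 s: v starts 17 cm/s; Δx = 17·3 + ½·10·3² = 96 cm; v ends 47 cm/s.
12–17 s: v starts 47 cm/s; Δx = 47·5 + ½·11·5² = 372.5 cm; v ends 102 cm/s.
x(17) = -5 + Σ Δx = 648 cm.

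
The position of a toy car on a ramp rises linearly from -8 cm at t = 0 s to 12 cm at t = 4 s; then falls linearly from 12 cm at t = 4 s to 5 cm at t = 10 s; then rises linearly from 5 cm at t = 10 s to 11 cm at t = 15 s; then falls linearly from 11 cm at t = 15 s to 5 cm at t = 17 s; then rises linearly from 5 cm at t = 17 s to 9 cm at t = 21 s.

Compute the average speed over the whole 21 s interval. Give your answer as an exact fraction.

Average speed = (total path length)/(elapsed time); on a piecewise-linear x-t graph the path length is Σ|Δx|.
0–4 s: |Δx| = |12 − -8| = 20 cm
4–10 s: |Δx| = |5 − 12| = 7 cm
10–15 s: |Δx| = |11 − 5| = 6 cm
15–17 s: |Δx| = |5 − 11| = 6 cm
17–21 s: |Δx| = |9 − 5| = 4 cm
Total path = 43 cm; average speed = 43/21 = 43/21 cm/s.

43/21 cm/s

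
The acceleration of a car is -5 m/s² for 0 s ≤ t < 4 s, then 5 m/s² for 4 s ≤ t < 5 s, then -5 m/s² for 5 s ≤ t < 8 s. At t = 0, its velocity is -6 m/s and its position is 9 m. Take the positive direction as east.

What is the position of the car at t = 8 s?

On each constant-a segment, Δv = aΔt and Δx = v₀Δt + ½aΔt²; chain segment to segment.
0–4 s: v starts -6 m/s; Δx = -6·4 + ½·-5·4² = -64 m; v ends -26 m/s.
4–5 s: v starts -26 m/s; Δx = -26·1 + ½·5·1² = -23.5 m; v ends -21 m/s.
5–8 s: v starts -21 m/s; Δx = -21·3 + ½·-5·3² = -85.5 m; v ends -36 m/s.
x(8) = 9 + Σ Δx = -164 m.

-164 m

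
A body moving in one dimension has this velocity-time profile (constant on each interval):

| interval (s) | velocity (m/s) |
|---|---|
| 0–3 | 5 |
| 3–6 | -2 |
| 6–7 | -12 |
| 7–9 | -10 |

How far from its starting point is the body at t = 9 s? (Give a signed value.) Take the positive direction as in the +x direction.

Displacement is the signed area under the v-t curve.
0–3 s: 5 × 3 = 15 m
3–6 s: -2 × 3 = -6 m
6–7 s: -12 × 1 = -12 m
7–9 s: -10 × 2 = -20 m
Net displacement = -23 m

-23 m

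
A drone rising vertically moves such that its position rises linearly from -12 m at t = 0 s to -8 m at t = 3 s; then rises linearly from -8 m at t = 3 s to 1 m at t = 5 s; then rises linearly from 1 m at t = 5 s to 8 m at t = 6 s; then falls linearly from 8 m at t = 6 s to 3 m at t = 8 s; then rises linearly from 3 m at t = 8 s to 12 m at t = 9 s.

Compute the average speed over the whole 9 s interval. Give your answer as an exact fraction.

34/9 m/s

Average speed = (total path length)/(elapsed time); on a piecewise-linear x-t graph the path length is Σ|Δx|.
0–3 s: |Δx| = |-8 − -12| = 4 m
3–5 s: |Δx| = |1 − -8| = 9 m
5–6 s: |Δx| = |8 − 1| = 7 m
6–8 s: |Δx| = |3 − 8| = 5 m
8–9 s: |Δx| = |12 − 3| = 9 m
Total path = 34 m; average speed = 34/9 = 34/9 m/s.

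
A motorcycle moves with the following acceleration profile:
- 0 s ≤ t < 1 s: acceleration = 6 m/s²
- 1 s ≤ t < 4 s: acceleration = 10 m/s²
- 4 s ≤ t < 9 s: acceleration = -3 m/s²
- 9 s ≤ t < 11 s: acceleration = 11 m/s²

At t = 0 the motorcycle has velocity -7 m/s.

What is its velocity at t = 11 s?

Δv equals the area under the a-t graph; then v = v₀ + Δv.
0–1 s: 6 × 1 = 6 m/s
1–4 s: 10 × 3 = 30 m/s
4–9 s: -3 × 5 = -15 m/s
9–11 s: 11 × 2 = 22 m/s
Δv = 43 m/s, so v(11) = -7 + (43) = 36 m/s.

36 m/s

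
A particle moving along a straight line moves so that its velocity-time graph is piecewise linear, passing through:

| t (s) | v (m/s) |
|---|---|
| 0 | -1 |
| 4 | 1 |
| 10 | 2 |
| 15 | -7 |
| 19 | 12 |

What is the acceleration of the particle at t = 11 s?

-1.8 m/s²

Acceleration is the slope of the v-t graph on 10–15 s: (-7 − 2)/(15 − 10) = -1.8 m/s².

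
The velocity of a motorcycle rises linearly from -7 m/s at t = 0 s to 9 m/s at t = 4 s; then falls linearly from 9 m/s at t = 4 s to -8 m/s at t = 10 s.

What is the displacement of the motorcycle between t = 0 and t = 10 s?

Net displacement equals the area under the velocity-time graph (areas below the axis count negative).
0–4 s: ½(-7 + 9)(4) = 4 m
4–10 s: ½(9 + -8)(6) = 3 m
Net displacement = 7 m

7 m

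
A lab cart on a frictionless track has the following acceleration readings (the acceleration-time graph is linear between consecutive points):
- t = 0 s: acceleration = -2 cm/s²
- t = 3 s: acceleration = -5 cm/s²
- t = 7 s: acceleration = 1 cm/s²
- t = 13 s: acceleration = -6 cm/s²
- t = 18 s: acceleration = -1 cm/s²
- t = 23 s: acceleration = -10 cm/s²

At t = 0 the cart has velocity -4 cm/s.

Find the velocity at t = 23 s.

-82.5 cm/s

Δv equals the area under the a-t graph; then v = v₀ + Δv.
0–3 s: ½(-2 + -5)(3) = -10.5 cm/s
3–7 s: ½(-5 + 1)(4) = -8 cm/s
7–13 s: ½(1 + -6)(6) = -15 cm/s
13–18 s: ½(-6 + -1)(5) = -17.5 cm/s
18–23 s: ½(-1 + -10)(5) = -27.5 cm/s
Δv = -78.5 cm/s, so v(23) = -4 + (-78.5) = -82.5 cm/s.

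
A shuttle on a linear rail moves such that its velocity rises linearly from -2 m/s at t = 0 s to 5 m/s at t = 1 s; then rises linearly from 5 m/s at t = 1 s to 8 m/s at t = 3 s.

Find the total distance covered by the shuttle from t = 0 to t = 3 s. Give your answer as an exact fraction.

211/14 m

Total distance travelled is ∫|v| dt — sum the magnitudes of each area piece.
0–1 s: v = 0 at t = 2/7 s; triangle areas 2/7 + 25/14 = 29/14 m
1–3 s: |½(5 + 8)(2)| = 13 m
Total distance = 211/14 m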